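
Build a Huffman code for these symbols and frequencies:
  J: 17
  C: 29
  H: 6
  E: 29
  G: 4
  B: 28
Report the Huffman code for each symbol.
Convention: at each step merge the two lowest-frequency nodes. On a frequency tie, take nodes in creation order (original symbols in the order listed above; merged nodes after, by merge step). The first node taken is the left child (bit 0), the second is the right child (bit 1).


Huffman tree construction:
Step 1: Merge G(4) + H(6) = 10
Step 2: Merge (G+H)(10) + J(17) = 27
Step 3: Merge ((G+H)+J)(27) + B(28) = 55
Step 4: Merge C(29) + E(29) = 58
Step 5: Merge (((G+H)+J)+B)(55) + (C+E)(58) = 113
Read each symbol's code off the tree from the root (left child = 0, right child = 1).

Codes:
  J: 001 (length 3)
  C: 10 (length 2)
  H: 0001 (length 4)
  E: 11 (length 2)
  G: 0000 (length 4)
  B: 01 (length 2)
Average code length: 263/113 = 2.3274 bits/symbol


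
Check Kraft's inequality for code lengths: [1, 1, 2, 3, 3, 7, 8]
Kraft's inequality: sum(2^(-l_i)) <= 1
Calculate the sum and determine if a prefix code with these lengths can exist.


Sum = 2^(-1) + 2^(-1) + 2^(-2) + 2^(-3) + 2^(-3) + 2^(-7) + 2^(-8)
    = 0.5 + 0.5 + 0.25 + 0.125 + 0.125 + 0.0078125 + 0.00390625
    = 387/256 = 1.51171875
Since 1.51171875 > 1, Kraft's inequality is NOT satisfied.
A prefix code with these lengths CANNOT exist.

Kraft sum = 1.51171875. Not satisfied.


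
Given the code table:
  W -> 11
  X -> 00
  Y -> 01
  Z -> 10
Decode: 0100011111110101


Decoding:
01 -> Y
00 -> X
01 -> Y
11 -> W
11 -> W
11 -> W
01 -> Y
01 -> Y


Result: YXYWWWYY


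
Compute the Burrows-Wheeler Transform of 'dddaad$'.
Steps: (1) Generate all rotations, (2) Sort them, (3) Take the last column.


Rotations (sorted):
  0: $dddaad -> last char: d
  1: aad$ddd -> last char: d
  2: ad$ddda -> last char: a
  3: d$dddaa -> last char: a
  4: daad$dd -> last char: d
  5: ddaad$d -> last char: d
  6: dddaad$ -> last char: $


BWT = ddaadd$


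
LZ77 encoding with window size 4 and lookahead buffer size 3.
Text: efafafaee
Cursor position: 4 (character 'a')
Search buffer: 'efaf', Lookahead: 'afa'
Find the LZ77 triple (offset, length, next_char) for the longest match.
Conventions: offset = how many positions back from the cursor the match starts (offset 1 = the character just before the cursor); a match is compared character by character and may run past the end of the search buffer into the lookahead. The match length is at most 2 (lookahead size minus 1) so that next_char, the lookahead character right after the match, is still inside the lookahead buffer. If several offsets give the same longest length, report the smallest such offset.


Try each offset into the search buffer:
  offset=1 (pos 3, char 'f'): match length 0
  offset=2 (pos 2, char 'a'): match length 2
  offset=3 (pos 1, char 'f'): match length 0
  offset=4 (pos 0, char 'e'): match length 0
Longest match has length 2 at offset 2.
next_char = character at position 4 + 2 = 6 -> 'a'

Best match: offset=2, length=2 (matching 'af' starting at position 2)
LZ77 triple: (2, 2, 'a')


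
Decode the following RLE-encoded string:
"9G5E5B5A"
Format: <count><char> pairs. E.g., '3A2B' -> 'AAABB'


Expanding each <count><char> pair:
  9G -> 'GGGGGGGGG'
  5E -> 'EEEEE'
  5B -> 'BBBBB'
  5A -> 'AAAAA'

Decoded = GGGGGGGGGEEEEEBBBBBAAAAA


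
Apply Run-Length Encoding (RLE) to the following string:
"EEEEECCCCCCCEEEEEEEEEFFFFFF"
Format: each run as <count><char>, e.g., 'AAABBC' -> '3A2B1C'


Scanning runs left to right:
  i=0: run of 'E' x 5 -> '5E'
  i=5: run of 'C' x 7 -> '7C'
  i=12: run of 'E' x 9 -> '9E'
  i=21: run of 'F' x 6 -> '6F'

RLE = 5E7C9E6F


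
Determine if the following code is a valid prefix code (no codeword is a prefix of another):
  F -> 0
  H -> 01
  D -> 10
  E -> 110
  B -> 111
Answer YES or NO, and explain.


Checking each pair (does one codeword prefix another?):
  F='0' vs H='01': prefix -- VIOLATION

NO -- this is NOT a valid prefix code. F (0) is a prefix of H (01).


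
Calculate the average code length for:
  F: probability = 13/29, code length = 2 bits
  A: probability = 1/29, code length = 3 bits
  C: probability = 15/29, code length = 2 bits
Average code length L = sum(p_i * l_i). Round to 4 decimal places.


Weighted contributions p_i * l_i:
  F: (13/29) * 2 = 26/29
  A: (1/29) * 3 = 3/29
  C: (15/29) * 2 = 30/29
Sum = (26 + 3 + 30)/29 = 59/29

L = 59/29 = 2.0345 bits/symbol


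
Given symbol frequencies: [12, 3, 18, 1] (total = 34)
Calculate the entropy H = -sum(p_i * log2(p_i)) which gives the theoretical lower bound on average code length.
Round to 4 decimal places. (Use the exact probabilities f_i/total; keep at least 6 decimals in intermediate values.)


Per-symbol terms -p_i * log2(p_i) with p_i = f_i/34:
  p = 12/34 = 0.352941: log2(p) = -1.502500, -p*log2(p) = 0.530294
  p = 3/34 = 0.088235: log2(p) = -3.502500, -p*log2(p) = 0.309044
  p = 18/34 = 0.529412: log2(p) = -0.917538, -p*log2(p) = 0.485755
  p = 1/34 = 0.029412: log2(p) = -5.087463, -p*log2(p) = 0.149631
H = 0.530294 + 0.309044 + 0.485755 + 0.149631 = 1.474724

H = 1.4747 bits/symbol


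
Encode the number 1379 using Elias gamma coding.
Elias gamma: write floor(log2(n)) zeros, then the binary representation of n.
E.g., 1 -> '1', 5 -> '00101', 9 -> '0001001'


num_bits = floor(log2(1379)) + 1 = 11
leading_zeros = num_bits - 1 = 10
binary(1379) = 10101100011

Elias gamma(1379) = '0000000000' + '10101100011' = 000000000010101100011 (21 bits)


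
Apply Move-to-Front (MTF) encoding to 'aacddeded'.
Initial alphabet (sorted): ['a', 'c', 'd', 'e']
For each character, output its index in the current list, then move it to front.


MTF encoding:
'a': index 0 in ['a', 'c', 'd', 'e'] -> ['a', 'c', 'd', 'e']
'a': index 0 in ['a', 'c', 'd', 'e'] -> ['a', 'c', 'd', 'e']
'c': index 1 in ['a', 'c', 'd', 'e'] -> ['c', 'a', 'd', 'e']
'd': index 2 in ['c', 'a', 'd', 'e'] -> ['d', 'c', 'a', 'e']
'd': index 0 in ['d', 'c', 'a', 'e'] -> ['d', 'c', 'a', 'e']
'e': index 3 in ['d', 'c', 'a', 'e'] -> ['e', 'd', 'c', 'a']
'd': index 1 in ['e', 'd', 'c', 'a'] -> ['d', 'e', 'c', 'a']
'e': index 1 in ['d', 'e', 'c', 'a'] -> ['e', 'd', 'c', 'a']
'd': index 1 in ['e', 'd', 'c', 'a'] -> ['d', 'e', 'c', 'a']


Output: [0, 0, 1, 2, 0, 3, 1, 1, 1]


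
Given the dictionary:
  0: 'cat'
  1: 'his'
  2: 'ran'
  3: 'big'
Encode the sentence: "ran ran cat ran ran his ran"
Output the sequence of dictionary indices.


Look up each word in the dictionary:
  'ran' -> 2
  'ran' -> 2
  'cat' -> 0
  'ran' -> 2
  'ran' -> 2
  'his' -> 1
  'ran' -> 2

Encoded: [2, 2, 0, 2, 2, 1, 2]


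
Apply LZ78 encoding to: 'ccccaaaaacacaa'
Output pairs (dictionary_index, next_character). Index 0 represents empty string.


LZ78 encoding steps:
Dictionary: {0: ''}
Step 1: w='' (idx 0), next='c' -> output (0, 'c'), add 'c' as idx 1
Step 2: w='c' (idx 1), next='c' -> output (1, 'c'), add 'cc' as idx 2
Step 3: w='c' (idx 1), next='a' -> output (1, 'a'), add 'ca' as idx 3
Step 4: w='' (idx 0), next='a' -> output (0, 'a'), add 'a' as idx 4
Step 5: w='a' (idx 4), next='a' -> output (4, 'a'), add 'aa' as idx 5
Step 6: w='a' (idx 4), next='c' -> output (4, 'c'), add 'ac' as idx 6
Step 7: w='ac' (idx 6), next='a' -> output (6, 'a'), add 'aca' as idx 7
Step 8: w='a' (idx 4), end of input -> output (4, '')


Encoded: [(0, 'c'), (1, 'c'), (1, 'a'), (0, 'a'), (4, 'a'), (4, 'c'), (6, 'a'), (4, '')]


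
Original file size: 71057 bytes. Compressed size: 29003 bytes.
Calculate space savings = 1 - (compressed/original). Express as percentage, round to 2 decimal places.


ratio = compressed/original = 29003/71057 = 0.408165
savings = 1 - ratio = 1 - 0.408165 = 0.591835
as a percentage: 0.591835 * 100 = 59.18%

Space savings = 1 - 29003/71057 = 59.18%


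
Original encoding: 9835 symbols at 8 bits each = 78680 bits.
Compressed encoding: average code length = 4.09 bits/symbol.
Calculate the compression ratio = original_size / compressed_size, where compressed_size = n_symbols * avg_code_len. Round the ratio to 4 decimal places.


original_size = n_symbols * orig_bits = 9835 * 8 = 78680 bits
compressed_size = n_symbols * avg_code_len = 9835 * 4.09 = 40225.15 bits
ratio = original_size / compressed_size = 78680 / 40225.15 = 1.956

Compression ratio = 1.956


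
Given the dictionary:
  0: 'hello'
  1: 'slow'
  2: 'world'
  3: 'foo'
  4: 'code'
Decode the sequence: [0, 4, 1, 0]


Look up each index in the dictionary:
  0 -> 'hello'
  4 -> 'code'
  1 -> 'slow'
  0 -> 'hello'

Decoded: "hello code slow hello"


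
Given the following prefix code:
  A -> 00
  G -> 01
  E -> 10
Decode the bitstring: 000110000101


Decoding step by step:
Bits 00 -> A
Bits 01 -> G
Bits 10 -> E
Bits 00 -> A
Bits 01 -> G
Bits 01 -> G


Decoded message: AGEAGG


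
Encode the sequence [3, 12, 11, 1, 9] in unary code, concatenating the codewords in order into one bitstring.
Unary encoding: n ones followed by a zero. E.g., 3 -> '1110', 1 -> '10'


Encode each number as n ones followed by a terminating 0:
  3 -> 1110 (4 bits)
  12 -> 1111111111110 (13 bits)
  11 -> 111111111110 (12 bits)
  1 -> 10 (2 bits)
  9 -> 1111111110 (10 bits)
Total length = 4 + 13 + 12 + 2 + 10 = 41 bits.

Unary([3, 12, 11, 1, 9]) = 11101111111111110111111111110101111111110 (41 bits)


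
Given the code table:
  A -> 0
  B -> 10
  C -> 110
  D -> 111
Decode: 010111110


Decoding:
0 -> A
10 -> B
111 -> D
110 -> C


Result: ABDC


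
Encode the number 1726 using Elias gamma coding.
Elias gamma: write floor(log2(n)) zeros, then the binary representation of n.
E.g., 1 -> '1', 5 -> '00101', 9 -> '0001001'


num_bits = floor(log2(1726)) + 1 = 11
leading_zeros = num_bits - 1 = 10
binary(1726) = 11010111110

Elias gamma(1726) = '0000000000' + '11010111110' = 000000000011010111110 (21 bits)


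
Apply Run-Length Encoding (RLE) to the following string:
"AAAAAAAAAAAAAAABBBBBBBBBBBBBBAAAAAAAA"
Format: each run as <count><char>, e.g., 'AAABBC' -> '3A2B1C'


Scanning runs left to right:
  i=0: run of 'A' x 15 -> '15A'
  i=15: run of 'B' x 14 -> '14B'
  i=29: run of 'A' x 8 -> '8A'

RLE = 15A14B8A


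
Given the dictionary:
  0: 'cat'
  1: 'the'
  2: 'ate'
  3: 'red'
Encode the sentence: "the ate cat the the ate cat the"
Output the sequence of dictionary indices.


Look up each word in the dictionary:
  'the' -> 1
  'ate' -> 2
  'cat' -> 0
  'the' -> 1
  'the' -> 1
  'ate' -> 2
  'cat' -> 0
  'the' -> 1

Encoded: [1, 2, 0, 1, 1, 2, 0, 1]


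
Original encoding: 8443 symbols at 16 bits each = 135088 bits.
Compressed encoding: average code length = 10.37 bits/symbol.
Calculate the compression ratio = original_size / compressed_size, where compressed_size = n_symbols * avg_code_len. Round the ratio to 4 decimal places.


original_size = n_symbols * orig_bits = 8443 * 16 = 135088 bits
compressed_size = n_symbols * avg_code_len = 8443 * 10.37 = 87553.91 bits
ratio = original_size / compressed_size = 135088 / 87553.91 = 1.5429

Compression ratio = 1.5429


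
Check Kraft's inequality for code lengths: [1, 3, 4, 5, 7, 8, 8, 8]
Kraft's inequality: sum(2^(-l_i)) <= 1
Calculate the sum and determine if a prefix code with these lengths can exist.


Sum = 2^(-1) + 2^(-3) + 2^(-4) + 2^(-5) + 2^(-7) + 2^(-8) + 2^(-8) + 2^(-8)
    = 0.5 + 0.125 + 0.0625 + 0.03125 + 0.0078125 + 0.00390625 + 0.00390625 + 0.00390625
    = 189/256 = 0.73828125
Since 0.73828125 <= 1, Kraft's inequality IS satisfied.
A prefix code with these lengths CAN exist.

Kraft sum = 0.73828125. Satisfied.


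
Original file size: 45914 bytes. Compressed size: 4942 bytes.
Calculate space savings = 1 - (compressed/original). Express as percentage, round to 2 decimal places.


ratio = compressed/original = 4942/45914 = 0.107636
savings = 1 - ratio = 1 - 0.107636 = 0.892364
as a percentage: 0.892364 * 100 = 89.24%

Space savings = 1 - 4942/45914 = 89.24%


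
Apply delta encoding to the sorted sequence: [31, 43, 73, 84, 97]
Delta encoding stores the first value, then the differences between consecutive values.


First value: 31
Deltas:
  43 - 31 = 12
  73 - 43 = 30
  84 - 73 = 11
  97 - 84 = 13


Delta encoded: [31, 12, 30, 11, 13]


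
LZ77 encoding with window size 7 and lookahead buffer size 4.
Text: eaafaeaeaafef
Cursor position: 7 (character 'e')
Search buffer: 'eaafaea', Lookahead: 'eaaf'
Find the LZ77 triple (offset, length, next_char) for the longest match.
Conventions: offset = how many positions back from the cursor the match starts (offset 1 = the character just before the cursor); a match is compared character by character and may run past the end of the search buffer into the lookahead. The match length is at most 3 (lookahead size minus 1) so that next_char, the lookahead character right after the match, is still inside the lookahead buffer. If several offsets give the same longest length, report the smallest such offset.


Try each offset into the search buffer:
  offset=1 (pos 6, char 'a'): match length 0
  offset=2 (pos 5, char 'e'): match length 2
  offset=3 (pos 4, char 'a'): match length 0
  offset=4 (pos 3, char 'f'): match length 0
  offset=5 (pos 2, char 'a'): match length 0
  offset=6 (pos 1, char 'a'): match length 0
  offset=7 (pos 0, char 'e'): match length 3
Longest match has length 3 at offset 7.
next_char = character at position 7 + 3 = 10 -> 'f'

Best match: offset=7, length=3 (matching 'eaa' starting at position 0)
LZ77 triple: (7, 3, 'f')


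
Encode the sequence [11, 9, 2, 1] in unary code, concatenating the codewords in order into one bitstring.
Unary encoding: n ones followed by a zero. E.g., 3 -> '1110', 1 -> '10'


Encode each number as n ones followed by a terminating 0:
  11 -> 111111111110 (12 bits)
  9 -> 1111111110 (10 bits)
  2 -> 110 (3 bits)
  1 -> 10 (2 bits)
Total length = 12 + 10 + 3 + 2 = 27 bits.

Unary([11, 9, 2, 1]) = 111111111110111111111011010 (27 bits)


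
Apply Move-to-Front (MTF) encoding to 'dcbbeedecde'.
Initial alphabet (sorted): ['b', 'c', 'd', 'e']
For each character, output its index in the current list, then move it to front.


MTF encoding:
'd': index 2 in ['b', 'c', 'd', 'e'] -> ['d', 'b', 'c', 'e']
'c': index 2 in ['d', 'b', 'c', 'e'] -> ['c', 'd', 'b', 'e']
'b': index 2 in ['c', 'd', 'b', 'e'] -> ['b', 'c', 'd', 'e']
'b': index 0 in ['b', 'c', 'd', 'e'] -> ['b', 'c', 'd', 'e']
'e': index 3 in ['b', 'c', 'd', 'e'] -> ['e', 'b', 'c', 'd']
'e': index 0 in ['e', 'b', 'c', 'd'] -> ['e', 'b', 'c', 'd']
'd': index 3 in ['e', 'b', 'c', 'd'] -> ['d', 'e', 'b', 'c']
'e': index 1 in ['d', 'e', 'b', 'c'] -> ['e', 'd', 'b', 'c']
'c': index 3 in ['e', 'd', 'b', 'c'] -> ['c', 'e', 'd', 'b']
'd': index 2 in ['c', 'e', 'd', 'b'] -> ['d', 'c', 'e', 'b']
'e': index 2 in ['d', 'c', 'e', 'b'] -> ['e', 'd', 'c', 'b']


Output: [2, 2, 2, 0, 3, 0, 3, 1, 3, 2, 2]


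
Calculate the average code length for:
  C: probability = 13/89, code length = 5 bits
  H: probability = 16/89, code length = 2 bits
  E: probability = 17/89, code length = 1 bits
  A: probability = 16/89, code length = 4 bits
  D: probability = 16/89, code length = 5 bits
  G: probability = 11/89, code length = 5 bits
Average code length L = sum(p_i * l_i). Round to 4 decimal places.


Weighted contributions p_i * l_i:
  C: (13/89) * 5 = 65/89
  H: (16/89) * 2 = 32/89
  E: (17/89) * 1 = 17/89
  A: (16/89) * 4 = 64/89
  D: (16/89) * 5 = 80/89
  G: (11/89) * 5 = 55/89
Sum = (65 + 32 + 17 + 64 + 80 + 55)/89 = 313/89

L = 313/89 = 3.5169 bits/symbol


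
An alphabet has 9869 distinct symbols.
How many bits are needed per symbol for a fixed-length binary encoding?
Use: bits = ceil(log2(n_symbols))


log2(9869) = 13.2687
Bracket: 2^13 = 8192 < 9869 <= 2^14 = 16384
So ceil(log2(9869)) = 14

bits = ceil(log2(9869)) = ceil(13.2687) = 14 bits


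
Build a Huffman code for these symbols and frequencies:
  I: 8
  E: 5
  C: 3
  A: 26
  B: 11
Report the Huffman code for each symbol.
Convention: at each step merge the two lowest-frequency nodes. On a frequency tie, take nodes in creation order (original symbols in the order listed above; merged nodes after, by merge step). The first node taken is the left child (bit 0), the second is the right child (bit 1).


Huffman tree construction:
Step 1: Merge C(3) + E(5) = 8
Step 2: Merge I(8) + (C+E)(8) = 16
Step 3: Merge B(11) + (I+(C+E))(16) = 27
Step 4: Merge A(26) + (B+(I+(C+E)))(27) = 53
Read each symbol's code off the tree from the root (left child = 0, right child = 1).

Codes:
  I: 110 (length 3)
  E: 1111 (length 4)
  C: 1110 (length 4)
  A: 0 (length 1)
  B: 10 (length 2)
Average code length: 104/53 = 1.9623 bits/symbol


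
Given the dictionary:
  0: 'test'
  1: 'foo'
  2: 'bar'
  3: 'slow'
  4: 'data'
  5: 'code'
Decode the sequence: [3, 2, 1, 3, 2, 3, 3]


Look up each index in the dictionary:
  3 -> 'slow'
  2 -> 'bar'
  1 -> 'foo'
  3 -> 'slow'
  2 -> 'bar'
  3 -> 'slow'
  3 -> 'slow'

Decoded: "slow bar foo slow bar slow slow"


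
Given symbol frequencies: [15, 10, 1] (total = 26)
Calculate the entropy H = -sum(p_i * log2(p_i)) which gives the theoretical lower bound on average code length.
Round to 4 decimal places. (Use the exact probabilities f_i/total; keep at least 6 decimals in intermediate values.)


Per-symbol terms -p_i * log2(p_i) with p_i = f_i/26:
  p = 15/26 = 0.576923: log2(p) = -0.793549, -p*log2(p) = 0.457817
  p = 10/26 = 0.384615: log2(p) = -1.378512, -p*log2(p) = 0.530197
  p = 1/26 = 0.038462: log2(p) = -4.700440, -p*log2(p) = 0.180786
H = 0.457817 + 0.530197 + 0.180786 = 1.168800

H = 1.1688 bits/symbol


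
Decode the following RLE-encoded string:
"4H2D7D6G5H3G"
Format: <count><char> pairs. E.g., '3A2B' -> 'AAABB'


Expanding each <count><char> pair:
  4H -> 'HHHH'
  2D -> 'DD'
  7D -> 'DDDDDDD'
  6G -> 'GGGGGG'
  5H -> 'HHHHH'
  3G -> 'GGG'

Decoded = HHHHDDDDDDDDDGGGGGGHHHHHGGG


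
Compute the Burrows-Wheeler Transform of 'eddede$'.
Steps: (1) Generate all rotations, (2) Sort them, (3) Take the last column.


Rotations (sorted):
  0: $eddede -> last char: e
  1: ddede$e -> last char: e
  2: de$edde -> last char: e
  3: dede$ed -> last char: d
  4: e$edded -> last char: d
  5: eddede$ -> last char: $
  6: ede$edd -> last char: d


BWT = eeedd$d


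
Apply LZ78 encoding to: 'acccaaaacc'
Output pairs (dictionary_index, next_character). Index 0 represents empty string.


LZ78 encoding steps:
Dictionary: {0: ''}
Step 1: w='' (idx 0), next='a' -> output (0, 'a'), add 'a' as idx 1
Step 2: w='' (idx 0), next='c' -> output (0, 'c'), add 'c' as idx 2
Step 3: w='c' (idx 2), next='c' -> output (2, 'c'), add 'cc' as idx 3
Step 4: w='a' (idx 1), next='a' -> output (1, 'a'), add 'aa' as idx 4
Step 5: w='aa' (idx 4), next='c' -> output (4, 'c'), add 'aac' as idx 5
Step 6: w='c' (idx 2), end of input -> output (2, '')


Encoded: [(0, 'a'), (0, 'c'), (2, 'c'), (1, 'a'), (4, 'c'), (2, '')]


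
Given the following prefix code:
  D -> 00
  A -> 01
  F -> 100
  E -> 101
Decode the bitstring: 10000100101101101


Decoding step by step:
Bits 100 -> F
Bits 00 -> D
Bits 100 -> F
Bits 101 -> E
Bits 101 -> E
Bits 101 -> E


Decoded message: FDFEEE


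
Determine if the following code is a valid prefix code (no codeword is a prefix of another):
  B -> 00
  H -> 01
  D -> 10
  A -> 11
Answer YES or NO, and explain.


Checking each pair (does one codeword prefix another?):
  B='00' vs H='01': no prefix
  B='00' vs D='10': no prefix
  B='00' vs A='11': no prefix
  H='01' vs B='00': no prefix
  H='01' vs D='10': no prefix
  H='01' vs A='11': no prefix
  D='10' vs B='00': no prefix
  D='10' vs H='01': no prefix
  D='10' vs A='11': no prefix
  A='11' vs B='00': no prefix
  A='11' vs H='01': no prefix
  A='11' vs D='10': no prefix
No violation found over all pairs.

YES -- this is a valid prefix code. No codeword is a prefix of any other codeword.


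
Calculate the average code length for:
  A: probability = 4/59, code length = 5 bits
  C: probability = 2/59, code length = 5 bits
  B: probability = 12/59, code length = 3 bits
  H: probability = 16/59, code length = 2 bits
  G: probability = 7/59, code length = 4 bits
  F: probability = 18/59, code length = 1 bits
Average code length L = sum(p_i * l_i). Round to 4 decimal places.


Weighted contributions p_i * l_i:
  A: (4/59) * 5 = 20/59
  C: (2/59) * 5 = 10/59
  B: (12/59) * 3 = 36/59
  H: (16/59) * 2 = 32/59
  G: (7/59) * 4 = 28/59
  F: (18/59) * 1 = 18/59
Sum = (20 + 10 + 36 + 32 + 28 + 18)/59 = 144/59

L = 144/59 = 2.4407 bits/symbol


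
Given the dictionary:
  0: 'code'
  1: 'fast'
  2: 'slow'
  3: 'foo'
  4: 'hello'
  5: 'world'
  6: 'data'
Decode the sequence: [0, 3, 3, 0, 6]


Look up each index in the dictionary:
  0 -> 'code'
  3 -> 'foo'
  3 -> 'foo'
  0 -> 'code'
  6 -> 'data'

Decoded: "code foo foo code data"


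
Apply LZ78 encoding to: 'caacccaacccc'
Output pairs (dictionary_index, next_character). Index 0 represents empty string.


LZ78 encoding steps:
Dictionary: {0: ''}
Step 1: w='' (idx 0), next='c' -> output (0, 'c'), add 'c' as idx 1
Step 2: w='' (idx 0), next='a' -> output (0, 'a'), add 'a' as idx 2
Step 3: w='a' (idx 2), next='c' -> output (2, 'c'), add 'ac' as idx 3
Step 4: w='c' (idx 1), next='c' -> output (1, 'c'), add 'cc' as idx 4
Step 5: w='a' (idx 2), next='a' -> output (2, 'a'), add 'aa' as idx 5
Step 6: w='cc' (idx 4), next='c' -> output (4, 'c'), add 'ccc' as idx 6
Step 7: w='c' (idx 1), end of input -> output (1, '')


Encoded: [(0, 'c'), (0, 'a'), (2, 'c'), (1, 'c'), (2, 'a'), (4, 'c'), (1, '')]


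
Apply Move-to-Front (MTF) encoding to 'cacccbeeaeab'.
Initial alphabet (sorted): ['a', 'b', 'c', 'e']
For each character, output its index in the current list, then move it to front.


MTF encoding:
'c': index 2 in ['a', 'b', 'c', 'e'] -> ['c', 'a', 'b', 'e']
'a': index 1 in ['c', 'a', 'b', 'e'] -> ['a', 'c', 'b', 'e']
'c': index 1 in ['a', 'c', 'b', 'e'] -> ['c', 'a', 'b', 'e']
'c': index 0 in ['c', 'a', 'b', 'e'] -> ['c', 'a', 'b', 'e']
'c': index 0 in ['c', 'a', 'b', 'e'] -> ['c', 'a', 'b', 'e']
'b': index 2 in ['c', 'a', 'b', 'e'] -> ['b', 'c', 'a', 'e']
'e': index 3 in ['b', 'c', 'a', 'e'] -> ['e', 'b', 'c', 'a']
'e': index 0 in ['e', 'b', 'c', 'a'] -> ['e', 'b', 'c', 'a']
'a': index 3 in ['e', 'b', 'c', 'a'] -> ['a', 'e', 'b', 'c']
'e': index 1 in ['a', 'e', 'b', 'c'] -> ['e', 'a', 'b', 'c']
'a': index 1 in ['e', 'a', 'b', 'c'] -> ['a', 'e', 'b', 'c']
'b': index 2 in ['a', 'e', 'b', 'c'] -> ['b', 'a', 'e', 'c']


Output: [2, 1, 1, 0, 0, 2, 3, 0, 3, 1, 1, 2]


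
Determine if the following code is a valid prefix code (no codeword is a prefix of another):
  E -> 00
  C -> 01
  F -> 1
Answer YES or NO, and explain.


Checking each pair (does one codeword prefix another?):
  E='00' vs C='01': no prefix
  E='00' vs F='1': no prefix
  C='01' vs E='00': no prefix
  C='01' vs F='1': no prefix
  F='1' vs E='00': no prefix
  F='1' vs C='01': no prefix
No violation found over all pairs.

YES -- this is a valid prefix code. No codeword is a prefix of any other codeword.


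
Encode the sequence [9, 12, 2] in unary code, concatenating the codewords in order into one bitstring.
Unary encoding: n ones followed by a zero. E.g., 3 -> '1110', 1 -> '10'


Encode each number as n ones followed by a terminating 0:
  9 -> 1111111110 (10 bits)
  12 -> 1111111111110 (13 bits)
  2 -> 110 (3 bits)
Total length = 10 + 13 + 3 = 26 bits.

Unary([9, 12, 2]) = 11111111101111111111110110 (26 bits)


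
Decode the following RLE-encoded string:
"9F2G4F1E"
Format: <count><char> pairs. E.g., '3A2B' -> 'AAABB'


Expanding each <count><char> pair:
  9F -> 'FFFFFFFFF'
  2G -> 'GG'
  4F -> 'FFFF'
  1E -> 'E'

Decoded = FFFFFFFFFGGFFFFE


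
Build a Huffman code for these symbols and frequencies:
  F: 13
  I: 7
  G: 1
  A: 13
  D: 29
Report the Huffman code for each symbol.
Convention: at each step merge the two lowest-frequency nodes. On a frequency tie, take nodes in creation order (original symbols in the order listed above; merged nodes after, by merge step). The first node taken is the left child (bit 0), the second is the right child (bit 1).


Huffman tree construction:
Step 1: Merge G(1) + I(7) = 8
Step 2: Merge (G+I)(8) + F(13) = 21
Step 3: Merge A(13) + ((G+I)+F)(21) = 34
Step 4: Merge D(29) + (A+((G+I)+F))(34) = 63
Read each symbol's code off the tree from the root (left child = 0, right child = 1).

Codes:
  F: 111 (length 3)
  I: 1101 (length 4)
  G: 1100 (length 4)
  A: 10 (length 2)
  D: 0 (length 1)
Average code length: 126/63 = 2.0000 bits/symbol


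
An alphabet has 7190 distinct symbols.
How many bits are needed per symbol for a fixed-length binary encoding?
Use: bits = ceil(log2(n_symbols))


log2(7190) = 12.8118
Bracket: 2^12 = 4096 < 7190 <= 2^13 = 8192
So ceil(log2(7190)) = 13

bits = ceil(log2(7190)) = ceil(12.8118) = 13 bits


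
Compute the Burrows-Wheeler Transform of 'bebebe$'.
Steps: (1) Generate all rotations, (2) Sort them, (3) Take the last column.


Rotations (sorted):
  0: $bebebe -> last char: e
  1: be$bebe -> last char: e
  2: bebe$be -> last char: e
  3: bebebe$ -> last char: $
  4: e$bebeb -> last char: b
  5: ebe$beb -> last char: b
  6: ebebe$b -> last char: b


BWT = eee$bbb


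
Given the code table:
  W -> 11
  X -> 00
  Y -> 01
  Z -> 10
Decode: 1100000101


Decoding:
11 -> W
00 -> X
00 -> X
01 -> Y
01 -> Y


Result: WXXYY


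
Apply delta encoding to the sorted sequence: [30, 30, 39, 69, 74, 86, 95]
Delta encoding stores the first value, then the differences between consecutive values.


First value: 30
Deltas:
  30 - 30 = 0
  39 - 30 = 9
  69 - 39 = 30
  74 - 69 = 5
  86 - 74 = 12
  95 - 86 = 9


Delta encoded: [30, 0, 9, 30, 5, 12, 9]


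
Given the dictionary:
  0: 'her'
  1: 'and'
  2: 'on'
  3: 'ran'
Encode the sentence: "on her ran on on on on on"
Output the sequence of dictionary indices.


Look up each word in the dictionary:
  'on' -> 2
  'her' -> 0
  'ran' -> 3
  'on' -> 2
  'on' -> 2
  'on' -> 2
  'on' -> 2
  'on' -> 2

Encoded: [2, 0, 3, 2, 2, 2, 2, 2]


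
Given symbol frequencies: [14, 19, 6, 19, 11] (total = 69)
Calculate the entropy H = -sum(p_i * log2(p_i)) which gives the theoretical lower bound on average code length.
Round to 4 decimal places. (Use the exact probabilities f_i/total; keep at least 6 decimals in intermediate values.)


Per-symbol terms -p_i * log2(p_i) with p_i = f_i/69:
  p = 14/69 = 0.202899: log2(p) = -2.301170, -p*log2(p) = 0.466904
  p = 19/69 = 0.275362: log2(p) = -1.860597, -p*log2(p) = 0.512338
  p = 6/69 = 0.086957: log2(p) = -3.523562, -p*log2(p) = 0.306397
  p = 19/69 = 0.275362: log2(p) = -1.860597, -p*log2(p) = 0.512338
  p = 11/69 = 0.159420: log2(p) = -2.649093, -p*log2(p) = 0.422319
H = 0.466904 + 0.512338 + 0.306397 + 0.512338 + 0.422319 = 2.220296

H = 2.2203 bits/symbol


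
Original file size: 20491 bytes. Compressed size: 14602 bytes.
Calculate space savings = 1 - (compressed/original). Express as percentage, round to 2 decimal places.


ratio = compressed/original = 14602/20491 = 0.712606
savings = 1 - ratio = 1 - 0.712606 = 0.287394
as a percentage: 0.287394 * 100 = 28.74%

Space savings = 1 - 14602/20491 = 28.74%


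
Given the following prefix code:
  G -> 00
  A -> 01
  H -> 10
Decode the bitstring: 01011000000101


Decoding step by step:
Bits 01 -> A
Bits 01 -> A
Bits 10 -> H
Bits 00 -> G
Bits 00 -> G
Bits 01 -> A
Bits 01 -> A


Decoded message: AAHGGAA


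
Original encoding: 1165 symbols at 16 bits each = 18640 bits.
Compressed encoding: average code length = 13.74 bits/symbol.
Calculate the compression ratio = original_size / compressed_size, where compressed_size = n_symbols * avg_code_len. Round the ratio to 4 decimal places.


original_size = n_symbols * orig_bits = 1165 * 16 = 18640 bits
compressed_size = n_symbols * avg_code_len = 1165 * 13.74 = 16007.1 bits
ratio = original_size / compressed_size = 18640 / 16007.1 = 1.1645

Compression ratio = 1.1645


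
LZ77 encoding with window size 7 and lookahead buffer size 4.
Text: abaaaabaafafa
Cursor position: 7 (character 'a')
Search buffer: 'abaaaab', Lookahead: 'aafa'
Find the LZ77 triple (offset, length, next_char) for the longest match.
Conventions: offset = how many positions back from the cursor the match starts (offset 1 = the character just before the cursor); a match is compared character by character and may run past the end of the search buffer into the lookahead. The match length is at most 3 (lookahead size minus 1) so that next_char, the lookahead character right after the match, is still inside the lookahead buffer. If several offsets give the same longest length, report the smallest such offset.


Try each offset into the search buffer:
  offset=1 (pos 6, char 'b'): match length 0
  offset=2 (pos 5, char 'a'): match length 1
  offset=3 (pos 4, char 'a'): match length 2
  offset=4 (pos 3, char 'a'): match length 2
  offset=5 (pos 2, char 'a'): match length 2
  offset=6 (pos 1, char 'b'): match length 0
  offset=7 (pos 0, char 'a'): match length 1
Longest match has length 2, found at offsets 3, 4, 5; take the smallest, offset 3.
next_char = character at position 7 + 2 = 9 -> 'f'

Best match: offset=3, length=2 (matching 'aa' starting at position 4)
LZ77 triple: (3, 2, 'f')


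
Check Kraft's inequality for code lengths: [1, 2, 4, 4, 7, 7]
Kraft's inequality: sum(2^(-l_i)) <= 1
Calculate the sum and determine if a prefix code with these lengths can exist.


Sum = 2^(-1) + 2^(-2) + 2^(-4) + 2^(-4) + 2^(-7) + 2^(-7)
    = 0.5 + 0.25 + 0.0625 + 0.0625 + 0.0078125 + 0.0078125
    = 114/128 = 0.890625
Since 0.890625 <= 1, Kraft's inequality IS satisfied.
A prefix code with these lengths CAN exist.

Kraft sum = 0.890625. Satisfied.


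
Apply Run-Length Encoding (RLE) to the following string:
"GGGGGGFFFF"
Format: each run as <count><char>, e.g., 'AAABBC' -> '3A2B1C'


Scanning runs left to right:
  i=0: run of 'G' x 6 -> '6G'
  i=6: run of 'F' x 4 -> '4F'

RLE = 6G4F


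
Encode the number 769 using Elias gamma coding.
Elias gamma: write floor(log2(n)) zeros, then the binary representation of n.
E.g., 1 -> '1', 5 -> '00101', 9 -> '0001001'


num_bits = floor(log2(769)) + 1 = 10
leading_zeros = num_bits - 1 = 9
binary(769) = 1100000001

Elias gamma(769) = '000000000' + '1100000001' = 0000000001100000001 (19 bits)


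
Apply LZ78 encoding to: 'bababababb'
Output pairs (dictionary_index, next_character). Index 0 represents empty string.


LZ78 encoding steps:
Dictionary: {0: ''}
Step 1: w='' (idx 0), next='b' -> output (0, 'b'), add 'b' as idx 1
Step 2: w='' (idx 0), next='a' -> output (0, 'a'), add 'a' as idx 2
Step 3: w='b' (idx 1), next='a' -> output (1, 'a'), add 'ba' as idx 3
Step 4: w='ba' (idx 3), next='b' -> output (3, 'b'), add 'bab' as idx 4
Step 5: w='a' (idx 2), next='b' -> output (2, 'b'), add 'ab' as idx 5
Step 6: w='b' (idx 1), end of input -> output (1, '')


Encoded: [(0, 'b'), (0, 'a'), (1, 'a'), (3, 'b'), (2, 'b'), (1, '')]


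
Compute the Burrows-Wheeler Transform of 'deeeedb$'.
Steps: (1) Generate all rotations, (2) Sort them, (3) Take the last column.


Rotations (sorted):
  0: $deeeedb -> last char: b
  1: b$deeeed -> last char: d
  2: db$deeee -> last char: e
  3: deeeedb$ -> last char: $
  4: edb$deee -> last char: e
  5: eedb$dee -> last char: e
  6: eeedb$de -> last char: e
  7: eeeedb$d -> last char: d


BWT = bde$eeed


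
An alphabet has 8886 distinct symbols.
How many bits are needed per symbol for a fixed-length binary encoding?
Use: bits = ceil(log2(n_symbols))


log2(8886) = 13.1173
Bracket: 2^13 = 8192 < 8886 <= 2^14 = 16384
So ceil(log2(8886)) = 14

bits = ceil(log2(8886)) = ceil(13.1173) = 14 bits


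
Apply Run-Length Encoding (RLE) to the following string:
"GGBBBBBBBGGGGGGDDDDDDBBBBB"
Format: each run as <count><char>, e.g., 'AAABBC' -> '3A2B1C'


Scanning runs left to right:
  i=0: run of 'G' x 2 -> '2G'
  i=2: run of 'B' x 7 -> '7B'
  i=9: run of 'G' x 6 -> '6G'
  i=15: run of 'D' x 6 -> '6D'
  i=21: run of 'B' x 5 -> '5B'

RLE = 2G7B6G6D5B


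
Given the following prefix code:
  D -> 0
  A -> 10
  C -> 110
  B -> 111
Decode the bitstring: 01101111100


Decoding step by step:
Bits 0 -> D
Bits 110 -> C
Bits 111 -> B
Bits 110 -> C
Bits 0 -> D


Decoded message: DCBCD


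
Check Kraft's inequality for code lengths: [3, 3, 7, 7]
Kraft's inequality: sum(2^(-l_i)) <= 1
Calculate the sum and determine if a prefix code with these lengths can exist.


Sum = 2^(-3) + 2^(-3) + 2^(-7) + 2^(-7)
    = 0.125 + 0.125 + 0.0078125 + 0.0078125
    = 34/128 = 0.265625
Since 0.265625 <= 1, Kraft's inequality IS satisfied.
A prefix code with these lengths CAN exist.

Kraft sum = 0.265625. Satisfied.


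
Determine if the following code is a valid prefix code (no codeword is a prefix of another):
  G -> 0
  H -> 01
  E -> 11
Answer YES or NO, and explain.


Checking each pair (does one codeword prefix another?):
  G='0' vs H='01': prefix -- VIOLATION

NO -- this is NOT a valid prefix code. G (0) is a prefix of H (01).


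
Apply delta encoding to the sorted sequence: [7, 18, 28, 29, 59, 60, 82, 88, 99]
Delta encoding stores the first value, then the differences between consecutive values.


First value: 7
Deltas:
  18 - 7 = 11
  28 - 18 = 10
  29 - 28 = 1
  59 - 29 = 30
  60 - 59 = 1
  82 - 60 = 22
  88 - 82 = 6
  99 - 88 = 11


Delta encoded: [7, 11, 10, 1, 30, 1, 22, 6, 11]


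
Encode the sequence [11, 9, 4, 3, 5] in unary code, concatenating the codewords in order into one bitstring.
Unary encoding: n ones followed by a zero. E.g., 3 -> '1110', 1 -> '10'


Encode each number as n ones followed by a terminating 0:
  11 -> 111111111110 (12 bits)
  9 -> 1111111110 (10 bits)
  4 -> 11110 (5 bits)
  3 -> 1110 (4 bits)
  5 -> 111110 (6 bits)
Total length = 12 + 10 + 5 + 4 + 6 = 37 bits.

Unary([11, 9, 4, 3, 5]) = 1111111111101111111110111101110111110 (37 bits)


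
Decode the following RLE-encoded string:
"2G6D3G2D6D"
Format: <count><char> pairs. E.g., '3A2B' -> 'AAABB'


Expanding each <count><char> pair:
  2G -> 'GG'
  6D -> 'DDDDDD'
  3G -> 'GGG'
  2D -> 'DD'
  6D -> 'DDDDDD'

Decoded = GGDDDDDDGGGDDDDDDDD


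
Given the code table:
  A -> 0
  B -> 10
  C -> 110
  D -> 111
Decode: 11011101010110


Decoding:
110 -> C
111 -> D
0 -> A
10 -> B
10 -> B
110 -> C


Result: CDABBC


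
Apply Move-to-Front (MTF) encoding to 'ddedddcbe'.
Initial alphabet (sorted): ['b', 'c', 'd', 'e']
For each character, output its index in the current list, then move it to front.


MTF encoding:
'd': index 2 in ['b', 'c', 'd', 'e'] -> ['d', 'b', 'c', 'e']
'd': index 0 in ['d', 'b', 'c', 'e'] -> ['d', 'b', 'c', 'e']
'e': index 3 in ['d', 'b', 'c', 'e'] -> ['e', 'd', 'b', 'c']
'd': index 1 in ['e', 'd', 'b', 'c'] -> ['d', 'e', 'b', 'c']
'd': index 0 in ['d', 'e', 'b', 'c'] -> ['d', 'e', 'b', 'c']
'd': index 0 in ['d', 'e', 'b', 'c'] -> ['d', 'e', 'b', 'c']
'c': index 3 in ['d', 'e', 'b', 'c'] -> ['c', 'd', 'e', 'b']
'b': index 3 in ['c', 'd', 'e', 'b'] -> ['b', 'c', 'd', 'e']
'e': index 3 in ['b', 'c', 'd', 'e'] -> ['e', 'b', 'c', 'd']


Output: [2, 0, 3, 1, 0, 0, 3, 3, 3]


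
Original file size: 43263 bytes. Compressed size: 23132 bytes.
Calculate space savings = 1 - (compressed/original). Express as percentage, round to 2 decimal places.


ratio = compressed/original = 23132/43263 = 0.534683
savings = 1 - ratio = 1 - 0.534683 = 0.465317
as a percentage: 0.465317 * 100 = 46.53%

Space savings = 1 - 23132/43263 = 46.53%


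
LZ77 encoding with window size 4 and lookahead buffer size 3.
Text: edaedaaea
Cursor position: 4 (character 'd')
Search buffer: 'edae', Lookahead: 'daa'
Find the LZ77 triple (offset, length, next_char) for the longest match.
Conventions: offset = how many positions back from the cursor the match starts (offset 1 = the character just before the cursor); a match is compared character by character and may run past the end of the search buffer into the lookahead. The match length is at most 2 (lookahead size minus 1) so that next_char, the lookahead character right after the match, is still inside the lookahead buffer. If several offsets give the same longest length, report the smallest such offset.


Try each offset into the search buffer:
  offset=1 (pos 3, char 'e'): match length 0
  offset=2 (pos 2, char 'a'): match length 0
  offset=3 (pos 1, char 'd'): match length 2
  offset=4 (pos 0, char 'e'): match length 0
Longest match has length 2 at offset 3.
next_char = character at position 4 + 2 = 6 -> 'a'

Best match: offset=3, length=2 (matching 'da' starting at position 1)
LZ77 triple: (3, 2, 'a')


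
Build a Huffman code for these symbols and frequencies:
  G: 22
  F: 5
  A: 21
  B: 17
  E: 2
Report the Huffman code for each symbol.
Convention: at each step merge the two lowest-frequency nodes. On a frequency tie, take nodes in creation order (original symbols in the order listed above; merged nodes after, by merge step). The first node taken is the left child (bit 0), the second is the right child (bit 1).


Huffman tree construction:
Step 1: Merge E(2) + F(5) = 7
Step 2: Merge (E+F)(7) + B(17) = 24
Step 3: Merge A(21) + G(22) = 43
Step 4: Merge ((E+F)+B)(24) + (A+G)(43) = 67
Read each symbol's code off the tree from the root (left child = 0, right child = 1).

Codes:
  G: 11 (length 2)
  F: 001 (length 3)
  A: 10 (length 2)
  B: 01 (length 2)
  E: 000 (length 3)
Average code length: 141/67 = 2.1045 bits/symbol


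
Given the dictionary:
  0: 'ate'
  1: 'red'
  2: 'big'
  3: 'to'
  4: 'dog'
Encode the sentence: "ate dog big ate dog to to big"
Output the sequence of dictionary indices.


Look up each word in the dictionary:
  'ate' -> 0
  'dog' -> 4
  'big' -> 2
  'ate' -> 0
  'dog' -> 4
  'to' -> 3
  'to' -> 3
  'big' -> 2

Encoded: [0, 4, 2, 0, 4, 3, 3, 2]


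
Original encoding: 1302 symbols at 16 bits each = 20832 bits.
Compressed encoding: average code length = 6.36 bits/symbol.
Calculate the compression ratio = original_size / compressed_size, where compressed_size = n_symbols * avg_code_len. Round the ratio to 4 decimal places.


original_size = n_symbols * orig_bits = 1302 * 16 = 20832 bits
compressed_size = n_symbols * avg_code_len = 1302 * 6.36 = 8280.72 bits
ratio = original_size / compressed_size = 20832 / 8280.72 = 2.5157

Compression ratio = 2.5157


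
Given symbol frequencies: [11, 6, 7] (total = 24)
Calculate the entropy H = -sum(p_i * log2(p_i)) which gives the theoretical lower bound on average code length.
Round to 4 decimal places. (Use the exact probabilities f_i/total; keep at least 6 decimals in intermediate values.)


Per-symbol terms -p_i * log2(p_i) with p_i = f_i/24:
  p = 11/24 = 0.458333: log2(p) = -1.125531, -p*log2(p) = 0.515868
  p = 6/24 = 0.250000: log2(p) = -2.000000, -p*log2(p) = 0.500000
  p = 7/24 = 0.291667: log2(p) = -1.777608, -p*log2(p) = 0.518469
H = 0.515868 + 0.500000 + 0.518469 = 1.534337

H = 1.5343 bits/symbol


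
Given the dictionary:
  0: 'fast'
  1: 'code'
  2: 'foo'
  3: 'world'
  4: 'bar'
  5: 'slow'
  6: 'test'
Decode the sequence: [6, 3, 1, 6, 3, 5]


Look up each index in the dictionary:
  6 -> 'test'
  3 -> 'world'
  1 -> 'code'
  6 -> 'test'
  3 -> 'world'
  5 -> 'slow'

Decoded: "test world code test world slow"


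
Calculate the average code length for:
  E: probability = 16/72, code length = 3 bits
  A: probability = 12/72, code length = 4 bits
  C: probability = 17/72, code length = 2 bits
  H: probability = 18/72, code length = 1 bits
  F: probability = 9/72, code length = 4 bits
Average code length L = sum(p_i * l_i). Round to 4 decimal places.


Weighted contributions p_i * l_i:
  E: (16/72) * 3 = 48/72
  A: (12/72) * 4 = 48/72
  C: (17/72) * 2 = 34/72
  H: (18/72) * 1 = 18/72
  F: (9/72) * 4 = 36/72
Sum = (48 + 48 + 34 + 18 + 36)/72 = 184/72

L = 184/72 = 2.5556 bits/symbol


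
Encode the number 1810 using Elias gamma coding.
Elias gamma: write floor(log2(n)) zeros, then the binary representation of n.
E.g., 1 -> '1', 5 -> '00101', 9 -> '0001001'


num_bits = floor(log2(1810)) + 1 = 11
leading_zeros = num_bits - 1 = 10
binary(1810) = 11100010010

Elias gamma(1810) = '0000000000' + '11100010010' = 000000000011100010010 (21 bits)


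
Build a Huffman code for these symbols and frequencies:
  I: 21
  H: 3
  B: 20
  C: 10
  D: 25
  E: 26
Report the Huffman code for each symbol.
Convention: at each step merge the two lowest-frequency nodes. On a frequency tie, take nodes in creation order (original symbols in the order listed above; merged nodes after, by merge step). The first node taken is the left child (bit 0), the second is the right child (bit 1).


Huffman tree construction:
Step 1: Merge H(3) + C(10) = 13
Step 2: Merge (H+C)(13) + B(20) = 33
Step 3: Merge I(21) + D(25) = 46
Step 4: Merge E(26) + ((H+C)+B)(33) = 59
Step 5: Merge (I+D)(46) + (E+((H+C)+B))(59) = 105
Read each symbol's code off the tree from the root (left child = 0, right child = 1).

Codes:
  I: 00 (length 2)
  H: 1100 (length 4)
  B: 111 (length 3)
  C: 1101 (length 4)
  D: 01 (length 2)
  E: 10 (length 2)
Average code length: 256/105 = 2.4381 bits/symbol
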